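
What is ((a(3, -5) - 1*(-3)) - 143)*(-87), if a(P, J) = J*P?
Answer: 13485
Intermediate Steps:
((a(3, -5) - 1*(-3)) - 143)*(-87) = ((-5*3 - 1*(-3)) - 143)*(-87) = ((-15 + 3) - 143)*(-87) = (-12 - 143)*(-87) = -155*(-87) = 13485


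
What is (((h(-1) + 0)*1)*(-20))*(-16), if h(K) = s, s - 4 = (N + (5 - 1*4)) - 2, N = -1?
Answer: 640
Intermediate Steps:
s = 2 (s = 4 + ((-1 + (5 - 1*4)) - 2) = 4 + ((-1 + (5 - 4)) - 2) = 4 + ((-1 + 1) - 2) = 4 + (0 - 2) = 4 - 2 = 2)
h(K) = 2
(((h(-1) + 0)*1)*(-20))*(-16) = (((2 + 0)*1)*(-20))*(-16) = ((2*1)*(-20))*(-16) = (2*(-20))*(-16) = -40*(-16) = 640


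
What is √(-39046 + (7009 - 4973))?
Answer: I*√37010 ≈ 192.38*I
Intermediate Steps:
√(-39046 + (7009 - 4973)) = √(-39046 + 2036) = √(-37010) = I*√37010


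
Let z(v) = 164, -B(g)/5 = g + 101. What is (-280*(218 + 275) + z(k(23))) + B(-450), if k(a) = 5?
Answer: -136131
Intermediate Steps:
B(g) = -505 - 5*g (B(g) = -5*(g + 101) = -5*(101 + g) = -505 - 5*g)
(-280*(218 + 275) + z(k(23))) + B(-450) = (-280*(218 + 275) + 164) + (-505 - 5*(-450)) = (-280*493 + 164) + (-505 + 2250) = (-138040 + 164) + 1745 = -137876 + 1745 = -136131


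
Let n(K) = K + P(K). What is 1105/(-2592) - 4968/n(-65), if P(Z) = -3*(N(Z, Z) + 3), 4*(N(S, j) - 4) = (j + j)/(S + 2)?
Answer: 536773267/9530784 ≈ 56.320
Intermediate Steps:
N(S, j) = 4 + j/(2*(2 + S)) (N(S, j) = 4 + ((j + j)/(S + 2))/4 = 4 + ((2*j)/(2 + S))/4 = 4 + (2*j/(2 + S))/4 = 4 + j/(2*(2 + S)))
P(Z) = -9 - 3*(16 + 9*Z)/(2*(2 + Z)) (P(Z) = -3*((16 + Z + 8*Z)/(2*(2 + Z)) + 3) = -3*((16 + 9*Z)/(2*(2 + Z)) + 3) = -3*(3 + (16 + 9*Z)/(2*(2 + Z))) = -9 - 3*(16 + 9*Z)/(2*(2 + Z)))
n(K) = K + 3*(-28 - 15*K)/(2*(2 + K))
1105/(-2592) - 4968/n(-65) = 1105/(-2592) - 4968*(2 - 65)/(-42 + (-65)² - 41/2*(-65)) = 1105*(-1/2592) - 4968*(-63/(-42 + 4225 + 2665/2)) = -1105/2592 - 4968/((-1/63*11031/2)) = -1105/2592 - 4968/(-3677/42) = -1105/2592 - 4968*(-42/3677) = -1105/2592 + 208656/3677 = 536773267/9530784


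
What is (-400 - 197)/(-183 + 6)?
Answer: 199/59 ≈ 3.3729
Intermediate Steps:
(-400 - 197)/(-183 + 6) = -597/(-177) = -597*(-1/177) = 199/59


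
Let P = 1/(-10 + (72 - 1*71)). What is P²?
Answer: 1/81 ≈ 0.012346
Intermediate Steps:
P = -⅑ (P = 1/(-10 + (72 - 71)) = 1/(-10 + 1) = 1/(-9) = -⅑ ≈ -0.11111)
P² = (-⅑)² = 1/81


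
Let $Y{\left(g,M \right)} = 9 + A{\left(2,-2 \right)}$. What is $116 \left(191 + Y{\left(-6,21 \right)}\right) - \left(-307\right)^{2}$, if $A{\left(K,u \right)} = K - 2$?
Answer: $-71049$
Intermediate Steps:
$A{\left(K,u \right)} = -2 + K$
$Y{\left(g,M \right)} = 9$ ($Y{\left(g,M \right)} = 9 + \left(-2 + 2\right) = 9 + 0 = 9$)
$116 \left(191 + Y{\left(-6,21 \right)}\right) - \left(-307\right)^{2} = 116 \left(191 + 9\right) - \left(-307\right)^{2} = 116 \cdot 200 - 94249 = 23200 - 94249 = -71049$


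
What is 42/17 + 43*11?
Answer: 8083/17 ≈ 475.47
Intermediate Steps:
42/17 + 43*11 = 42*(1/17) + 473 = 42/17 + 473 = 8083/17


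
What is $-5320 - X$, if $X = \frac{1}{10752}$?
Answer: $- \frac{57200641}{10752} \approx -5320.0$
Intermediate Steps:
$X = \frac{1}{10752} \approx 9.3006 \cdot 10^{-5}$
$-5320 - X = -5320 - \frac{1}{10752} = - \frac{57200641}{10752}$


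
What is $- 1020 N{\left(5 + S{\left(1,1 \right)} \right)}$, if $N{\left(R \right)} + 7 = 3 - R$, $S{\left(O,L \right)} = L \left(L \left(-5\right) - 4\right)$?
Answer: $0$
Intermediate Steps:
$S{\left(O,L \right)} = L \left(-4 - 5 L\right)$ ($S{\left(O,L \right)} = L \left(- 5 L - 4\right) = L \left(-4 - 5 L\right)$)
$N{\left(R \right)} = -4 - R$ ($N{\left(R \right)} = -7 - \left(-3 + R\right) = -4 - R$)
$- 1020 N{\left(5 + S{\left(1,1 \right)} \right)} = - 1020 \left(-4 - \left(5 - 1 \left(4 + 5 \cdot 1\right)\right)\right) = - 1020 \left(-4 - \left(5 - 1 \left(4 + 5\right)\right)\right) = - 1020 \left(-4 - \left(5 - 1 \cdot 9\right)\right) = - 1020 \left(-4 - \left(5 - 9\right)\right) = - 1020 \left(-4 - -4\right) = - 1020 \left(-4 + 4\right) = \left(-1020\right) 0 = 0$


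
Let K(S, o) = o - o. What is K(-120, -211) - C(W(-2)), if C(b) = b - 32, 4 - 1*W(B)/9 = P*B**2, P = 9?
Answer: 320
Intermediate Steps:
K(S, o) = 0
W(B) = 36 - 81*B**2
C(b) = -32 + b
K(-120, -211) - C(W(-2)) = 0 - (-32 + (36 - 81*(-2)**2)) = 0 - (-32 + (36 - 81*4)) = 0 - (-32 + (36 - 324)) = 0 - (-32 - 288) = 0 - 1*(-320) = 0 + 320 = 320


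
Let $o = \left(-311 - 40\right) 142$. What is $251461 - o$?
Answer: $301303$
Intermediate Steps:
$o = -49842$ ($o = \left(-351\right) 142 = -49842$)
$251461 - o = 251461 - -49842 = 251461 + 49842 = 301303$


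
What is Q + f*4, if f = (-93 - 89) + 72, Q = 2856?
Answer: 2416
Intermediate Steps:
f = -110 (f = -182 + 72 = -110)
Q + f*4 = 2856 - 110*4 = 2856 - 440 = 2416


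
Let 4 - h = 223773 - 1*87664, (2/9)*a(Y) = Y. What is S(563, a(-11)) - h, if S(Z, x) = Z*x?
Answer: 216473/2 ≈ 1.0824e+5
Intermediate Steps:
a(Y) = 9*Y/2
h = -136105 (h = 4 - (223773 - 1*87664) = 4 - (223773 - 87664) = 4 - 1*136109 = 4 - 136109 = -136105)
S(563, a(-11)) - h = 563*((9/2)*(-11)) - 1*(-136105) = 563*(-99/2) + 136105 = -55737/2 + 136105 = 216473/2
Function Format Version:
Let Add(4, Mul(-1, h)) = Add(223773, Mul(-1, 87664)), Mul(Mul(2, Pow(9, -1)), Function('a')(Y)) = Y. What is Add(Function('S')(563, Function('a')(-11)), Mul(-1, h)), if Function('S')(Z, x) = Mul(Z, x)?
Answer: Rational(216473, 2) ≈ 1.0824e+5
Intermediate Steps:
Function('a')(Y) = Mul(Rational(9, 2), Y)
h = -136105 (h = Add(4, Mul(-1, Add(223773, Mul(-1, 87664)))) = Add(4, Mul(-1, Add(223773, -87664))) = Add(4, Mul(-1, 136109)) = Add(4, -136109) = -136105)
Add(Function('S')(563, Function('a')(-11)), Mul(-1, h)) = Add(Mul(563, Mul(Rational(9, 2), -11)), Mul(-1, -136105)) = Add(Mul(563, Rational(-99, 2)), 136105) = Add(Rational(-55737, 2), 136105) = Rational(216473, 2)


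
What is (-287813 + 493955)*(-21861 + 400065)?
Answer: 77963728968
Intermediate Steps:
(-287813 + 493955)*(-21861 + 400065) = 206142*378204 = 77963728968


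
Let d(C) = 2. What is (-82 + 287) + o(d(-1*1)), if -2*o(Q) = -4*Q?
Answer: 209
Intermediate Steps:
o(Q) = 2*Q (o(Q) = -(-2)*Q = 2*Q)
(-82 + 287) + o(d(-1*1)) = (-82 + 287) + 2*2 = 205 + 4 = 209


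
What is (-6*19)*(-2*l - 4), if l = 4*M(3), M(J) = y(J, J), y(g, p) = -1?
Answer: -456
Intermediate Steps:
M(J) = -1
l = -4 (l = 4*(-1) = -4)
(-6*19)*(-2*l - 4) = (-6*19)*(-2*(-4) - 4) = -114*(8 - 4) = -114*4 = -456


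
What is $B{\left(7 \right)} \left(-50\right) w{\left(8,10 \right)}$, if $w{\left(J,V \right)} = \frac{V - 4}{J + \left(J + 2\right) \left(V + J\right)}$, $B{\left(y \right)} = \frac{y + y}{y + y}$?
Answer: $- \frac{75}{47} \approx -1.5957$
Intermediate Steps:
$B{\left(y \right)} = 1$ ($B{\left(y \right)} = \frac{2 y}{2 y} = 2 y \frac{1}{2 y} = 1$)
$w{\left(J,V \right)} = \frac{-4 + V}{J + \left(2 + J\right) \left(J + V\right)}$
$B{\left(7 \right)} \left(-50\right) w{\left(8,10 \right)} = 1 \left(-50\right) \frac{-4 + 10}{8^{2} + 2 \cdot 10 + 3 \cdot 8 + 8 \cdot 10} = - 50 \frac{1}{64 + 20 + 24 + 80} \cdot 6 = - 50 \cdot \frac{1}{188} \cdot 6 = \left(-50\right) \frac{3}{94} = - \frac{75}{47}$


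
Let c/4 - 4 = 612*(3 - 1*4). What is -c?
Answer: 2432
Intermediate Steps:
c = -2432 (c = 16 + 4*(612*(3 - 1*4)) = 16 + 4*(612*(3 - 4)) = 16 + 4*(612*(-1)) = 16 + 4*(-612) = 16 - 2448 = -2432)
-c = -1*(-2432) = 2432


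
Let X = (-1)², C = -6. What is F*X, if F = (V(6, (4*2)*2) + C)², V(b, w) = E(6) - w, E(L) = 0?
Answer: 484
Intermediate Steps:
V(b, w) = -w (V(b, w) = 0 - w = -w)
X = 1
F = 484 (F = (-4*2*2 - 6)² = (-8*2 - 6)² = (-1*16 - 6)² = (-16 - 6)² = (-22)² = 484)
F*X = 484*1 = 484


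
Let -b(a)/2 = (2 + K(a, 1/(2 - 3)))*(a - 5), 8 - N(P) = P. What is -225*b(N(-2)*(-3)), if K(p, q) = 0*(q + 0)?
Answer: -31500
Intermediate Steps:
K(p, q) = 0 (K(p, q) = 0*q = 0)
N(P) = 8 - P
b(a) = 20 - 4*a (b(a) = -2*(2 + 0)*(a - 5) = -4*(-5 + a) = -2*(-10 + 2*a) = 20 - 4*a)
-225*b(N(-2)*(-3)) = -225*(20 - 4*(8 - 1*(-2))*(-3)) = -225*(20 - 4*(8 + 2)*(-3)) = -225*(20 - 40*(-3)) = -225*(20 - 4*(-30)) = -225*(20 + 120) = -225*140 = -31500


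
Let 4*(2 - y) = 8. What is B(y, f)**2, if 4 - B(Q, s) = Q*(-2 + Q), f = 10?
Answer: 16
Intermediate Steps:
y = 0 (y = 2 - 1/4*8 = 2 - 2 = 0)
B(Q, s) = 4 - Q*(-2 + Q)
B(y, f)**2 = (4 - 1*0**2 + 2*0)**2 = (4 - 1*0 + 0)**2 = (4 + 0 + 0)**2 = 4**2 = 16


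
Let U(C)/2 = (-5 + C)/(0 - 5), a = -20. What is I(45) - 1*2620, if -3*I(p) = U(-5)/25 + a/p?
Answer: -1768436/675 ≈ -2619.9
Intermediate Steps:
U(C) = 2 - 2*C/5 (U(C) = 2*((-5 + C)/(0 - 5)) = 2*((-5 + C)/(-5)) = 2*((-5 + C)*(-1/5)) = 2*(1 - C/5) = 2 - 2*C/5)
I(p) = -4/75 + 20/(3*p) (I(p) = -((2 - 2/5*(-5))/25 - 20/p)/3 = -((2 + 2)*(1/25) - 20/p)/3 = -(4*(1/25) - 20/p)/3 = -(4/25 - 20/p)/3 = -4/75 + 20/(3*p))
I(45) - 1*2620 = (4/75)*(125 - 1*45)/45 - 1*2620 = (4/75)*(1/45)*(125 - 45) - 2620 = (4/75)*(1/45)*80 - 2620 = 64/675 - 2620 = -1768436/675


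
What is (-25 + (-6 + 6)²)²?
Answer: 625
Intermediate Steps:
(-25 + (-6 + 6)²)² = (-25 + 0²)² = (-25 + 0)² = (-25)² = 625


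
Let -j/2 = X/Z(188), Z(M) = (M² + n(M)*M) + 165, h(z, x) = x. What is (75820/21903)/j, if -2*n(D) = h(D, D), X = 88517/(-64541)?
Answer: 43642667442470/1938787851 ≈ 22510.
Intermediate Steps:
X = -88517/64541 (X = 88517*(-1/64541) = -88517/64541 ≈ -1.3715)
n(D) = -D/2
Z(M) = 165 + M²/2 (Z(M) = (M² + (-M/2)*M) + 165 = (M² - M²/2) + 165 = M²/2 + 165 = 165 + M²/2)
j = 177034/1151217817 (j = -(-177034)/(64541*(165 + (½)*188²)) = -(-177034)/(64541*(165 + (½)*35344)) = -(-177034)/(64541*(165 + 17672)) = -(-177034)/(64541*17837) = -2*(-88517/1151217817) = 177034/1151217817 ≈ 0.00015378)
(75820/21903)/j = (75820/21903)/(177034/1151217817) = (75820*(1/21903))*(1151217817/177034) = (75820/21903)*(1151217817/177034) = 43642667442470/1938787851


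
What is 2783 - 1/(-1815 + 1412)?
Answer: 1121550/403 ≈ 2783.0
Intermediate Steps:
2783 - 1/(-1815 + 1412) = 2783 - 1/(-403) = 2783 - 1*(-1/403) = 2783 + 1/403 = 1121550/403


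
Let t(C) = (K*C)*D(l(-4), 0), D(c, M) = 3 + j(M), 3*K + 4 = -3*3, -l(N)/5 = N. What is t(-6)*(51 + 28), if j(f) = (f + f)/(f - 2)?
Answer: 6162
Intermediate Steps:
l(N) = -5*N
j(f) = 2*f/(-2 + f) (j(f) = (2*f)/(-2 + f) = 2*f/(-2 + f))
K = -13/3 (K = -4/3 + (-3*3)/3 = -4/3 + (⅓)*(-9) = -4/3 - 3 = -13/3 ≈ -4.3333)
D(c, M) = 3 + 2*M/(-2 + M)
t(C) = -13*C (t(C) = (-13*C/3)*((-6 + 5*0)/(-2 + 0)) = (-13*C/3)*((-6 + 0)/(-2)) = (-13*C/3)*(-½*(-6)) = -13*C/3*3 = -13*C)
t(-6)*(51 + 28) = (-13*(-6))*(51 + 28) = 78*79 = 6162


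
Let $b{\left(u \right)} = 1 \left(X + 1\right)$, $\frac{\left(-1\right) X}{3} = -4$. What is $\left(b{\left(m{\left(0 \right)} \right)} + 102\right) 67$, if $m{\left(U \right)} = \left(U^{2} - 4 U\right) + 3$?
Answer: $7705$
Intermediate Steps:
$X = 12$ ($X = \left(-3\right) \left(-4\right) = 12$)
$m{\left(U \right)} = 3 + U^{2} - 4 U$
$b{\left(u \right)} = 13$ ($b{\left(u \right)} = 1 \left(12 + 1\right) = 1 \cdot 13 = 13$)
$\left(b{\left(m{\left(0 \right)} \right)} + 102\right) 67 = \left(13 + 102\right) 67 = 115 \cdot 67 = 7705$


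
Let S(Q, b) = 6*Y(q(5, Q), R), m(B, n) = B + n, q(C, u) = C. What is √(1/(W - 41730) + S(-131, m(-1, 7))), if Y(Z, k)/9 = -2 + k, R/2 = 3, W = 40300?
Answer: √441696970/1430 ≈ 14.697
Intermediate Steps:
R = 6 (R = 2*3 = 6)
Y(Z, k) = -18 + 9*k (Y(Z, k) = 9*(-2 + k) = -18 + 9*k)
S(Q, b) = 216 (S(Q, b) = 6*(-18 + 9*6) = 6*(-18 + 54) = 6*36 = 216)
√(1/(W - 41730) + S(-131, m(-1, 7))) = √(1/(40300 - 41730) + 216) = √(1/(-1430) + 216) = √(-1/1430 + 216) = √(308879/1430) = √441696970/1430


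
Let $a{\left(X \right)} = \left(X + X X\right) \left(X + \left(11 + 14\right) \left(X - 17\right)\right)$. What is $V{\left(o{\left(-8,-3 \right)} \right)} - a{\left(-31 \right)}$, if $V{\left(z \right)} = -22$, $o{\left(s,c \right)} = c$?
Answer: $1144808$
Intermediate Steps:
$a{\left(X \right)} = \left(-425 + 26 X\right) \left(X + X^{2}\right)$ ($a{\left(X \right)} = \left(X + X^{2}\right) \left(X + 25 \left(-17 + X\right)\right) = \left(X + X^{2}\right) \left(X + \left(-425 + 25 X\right)\right) = \left(X + X^{2}\right) \left(-425 + 26 X\right) = \left(-425 + 26 X\right) \left(X + X^{2}\right)$)
$V{\left(o{\left(-8,-3 \right)} \right)} - a{\left(-31 \right)} = -22 - - 31 \left(-425 - -12369 + 26 \left(-31\right)^{2}\right) = -22 - - 31 \left(-425 + 12369 + 26 \cdot 961\right) = -22 - - 31 \left(-425 + 12369 + 24986\right) = -22 - \left(-31\right) 36930 = -22 - -1144830 = -22 + 1144830 = 1144808$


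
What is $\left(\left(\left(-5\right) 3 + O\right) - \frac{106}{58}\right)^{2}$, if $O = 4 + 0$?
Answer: $\frac{138384}{841} \approx 164.55$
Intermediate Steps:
$O = 4$
$\left(\left(\left(-5\right) 3 + O\right) - \frac{106}{58}\right)^{2} = \left(\left(\left(-5\right) 3 + 4\right) - \frac{106}{58}\right)^{2} = \left(\left(-15 + 4\right) - \frac{53}{29}\right)^{2} = \left(-11 - \frac{53}{29}\right)^{2} = \left(- \frac{372}{29}\right)^{2} = \frac{138384}{841}$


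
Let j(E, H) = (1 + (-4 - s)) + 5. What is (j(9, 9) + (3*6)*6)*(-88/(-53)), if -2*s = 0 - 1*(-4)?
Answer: 9856/53 ≈ 185.96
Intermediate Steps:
s = -2 (s = -(0 - 1*(-4))/2 = -(0 + 4)/2 = -1/2*4 = -2)
j(E, H) = 4 (j(E, H) = (1 + (-4 - 1*(-2))) + 5 = (1 + (-4 + 2)) + 5 = (1 - 2) + 5 = -1 + 5 = 4)
(j(9, 9) + (3*6)*6)*(-88/(-53)) = (4 + (3*6)*6)*(-88/(-53)) = (4 + 18*6)*(-88*(-1/53)) = (4 + 108)*(88/53) = 112*(88/53) = 9856/53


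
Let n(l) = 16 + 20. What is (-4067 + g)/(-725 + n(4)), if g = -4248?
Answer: 8315/689 ≈ 12.068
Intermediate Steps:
n(l) = 36
(-4067 + g)/(-725 + n(4)) = (-4067 - 4248)/(-725 + 36) = -8315/(-689) = -8315*(-1/689) = 8315/689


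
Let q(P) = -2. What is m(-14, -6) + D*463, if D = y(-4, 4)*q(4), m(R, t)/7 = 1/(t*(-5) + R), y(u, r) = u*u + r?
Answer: -296313/16 ≈ -18520.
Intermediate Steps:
y(u, r) = r + u**2 (y(u, r) = u**2 + r = r + u**2)
m(R, t) = 7/(R - 5*t) (m(R, t) = 7/(t*(-5) + R) = 7/(-5*t + R) = 7/(R - 5*t))
D = -40 (D = (4 + (-4)**2)*(-2) = (4 + 16)*(-2) = 20*(-2) = -40)
m(-14, -6) + D*463 = 7/(-14 - 5*(-6)) - 40*463 = 7/(-14 + 30) - 18520 = 7/16 - 18520 = -296313/16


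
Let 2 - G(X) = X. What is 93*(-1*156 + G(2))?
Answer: -14508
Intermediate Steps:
G(X) = 2 - X
93*(-1*156 + G(2)) = 93*(-1*156 + (2 - 1*2)) = 93*(-156 + (2 - 2)) = 93*(-156 + 0) = 93*(-156) = -14508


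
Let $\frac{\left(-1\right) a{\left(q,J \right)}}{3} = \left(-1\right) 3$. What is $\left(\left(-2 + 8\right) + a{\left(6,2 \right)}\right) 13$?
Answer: $195$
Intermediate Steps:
$a{\left(q,J \right)} = 9$ ($a{\left(q,J \right)} = - 3 \left(\left(-1\right) 3\right) = \left(-3\right) \left(-3\right) = 9$)
$\left(\left(-2 + 8\right) + a{\left(6,2 \right)}\right) 13 = \left(\left(-2 + 8\right) + 9\right) 13 = \left(6 + 9\right) 13 = 15 \cdot 13 = 195$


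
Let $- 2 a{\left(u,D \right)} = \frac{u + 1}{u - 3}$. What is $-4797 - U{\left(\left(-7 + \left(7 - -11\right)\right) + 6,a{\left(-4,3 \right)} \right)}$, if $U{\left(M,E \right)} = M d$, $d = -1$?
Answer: $-4780$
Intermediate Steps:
$a{\left(u,D \right)} = - \frac{1 + u}{2 \left(-3 + u\right)}$ ($a{\left(u,D \right)} = - \frac{\left(u + 1\right) \frac{1}{u - 3}}{2} = - \frac{\left(1 + u\right) \frac{1}{-3 + u}}{2} = - \frac{\frac{1}{-3 + u} \left(1 + u\right)}{2} = - \frac{1 + u}{2 \left(-3 + u\right)}$)
$U{\left(M,E \right)} = - M$ ($U{\left(M,E \right)} = M \left(-1\right) = - M$)
$-4797 - U{\left(\left(-7 + \left(7 - -11\right)\right) + 6,a{\left(-4,3 \right)} \right)} = -4797 - - (\left(-7 + \left(7 - -11\right)\right) + 6) = -4797 - - (\left(-7 + \left(7 + 11\right)\right) + 6) = -4797 - - (\left(-7 + 18\right) + 6) = -4797 - - (11 + 6) = -4797 - \left(-1\right) 17 = -4797 - -17 = -4797 + 17 = -4780$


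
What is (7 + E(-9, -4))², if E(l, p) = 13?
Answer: 400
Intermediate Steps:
(7 + E(-9, -4))² = (7 + 13)² = 20² = 400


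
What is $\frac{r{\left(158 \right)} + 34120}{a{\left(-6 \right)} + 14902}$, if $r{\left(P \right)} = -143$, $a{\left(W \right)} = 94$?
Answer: $\frac{33977}{14996} \approx 2.2657$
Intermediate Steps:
$\frac{r{\left(158 \right)} + 34120}{a{\left(-6 \right)} + 14902} = \frac{-143 + 34120}{94 + 14902} = \frac{33977}{14996}$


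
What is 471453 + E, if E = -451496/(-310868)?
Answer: 36640025675/77717 ≈ 4.7145e+5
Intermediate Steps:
E = 112874/77717 (E = -451496*(-1/310868) = 112874/77717 ≈ 1.4524)
471453 + E = 471453 + 112874/77717 = 36640025675/77717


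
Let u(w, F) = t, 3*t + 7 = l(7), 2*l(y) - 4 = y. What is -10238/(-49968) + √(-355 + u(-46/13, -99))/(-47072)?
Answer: 5119/24984 - 3*I*√158/94144 ≈ 0.20489 - 0.00040055*I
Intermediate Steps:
l(y) = 2 + y/2
t = -½ (t = -7/3 + (2 + (½)*7)/3 = -7/3 + (2 + 7/2)/3 = -7/3 + (⅓)*(11/2) = -7/3 + 11/6 = -½ ≈ -0.50000)
u(w, F) = -½
-10238/(-49968) + √(-355 + u(-46/13, -99))/(-47072) = -10238/(-49968) + √(-355 - ½)/(-47072) = -10238*(-1/49968) + √(-711/2)*(-1/47072) = 5119/24984 + (3*I*√158/2)*(-1/47072) = 5119/24984 - 3*I*√158/94144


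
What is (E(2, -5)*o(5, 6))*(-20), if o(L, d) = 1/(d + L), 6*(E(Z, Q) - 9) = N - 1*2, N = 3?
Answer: -50/3 ≈ -16.667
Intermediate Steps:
E(Z, Q) = 55/6 (E(Z, Q) = 9 + (3 - 1*2)/6 = 9 + (3 - 2)/6 = 9 + (1/6)*1 = 9 + 1/6 = 55/6)
o(L, d) = 1/(L + d)
(E(2, -5)*o(5, 6))*(-20) = (55/(6*(5 + 6)))*(-20) = ((55/6)/11)*(-20) = ((55/6)*(1/11))*(-20) = (5/6)*(-20) = -50/3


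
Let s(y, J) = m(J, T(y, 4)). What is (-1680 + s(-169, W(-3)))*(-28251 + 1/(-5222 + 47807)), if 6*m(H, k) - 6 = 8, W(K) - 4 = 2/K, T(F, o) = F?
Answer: 6055045441522/127755 ≈ 4.7396e+7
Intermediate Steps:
W(K) = 4 + 2/K
m(H, k) = 7/3 (m(H, k) = 1 + (⅙)*8 = 1 + 4/3 = 7/3)
s(y, J) = 7/3
(-1680 + s(-169, W(-3)))*(-28251 + 1/(-5222 + 47807)) = (-1680 + 7/3)*(-28251 + 1/(-5222 + 47807)) = -5033*(-28251 + 1/42585)/3 = -5033/3*(-1203068834/42585) = 6055045441522/127755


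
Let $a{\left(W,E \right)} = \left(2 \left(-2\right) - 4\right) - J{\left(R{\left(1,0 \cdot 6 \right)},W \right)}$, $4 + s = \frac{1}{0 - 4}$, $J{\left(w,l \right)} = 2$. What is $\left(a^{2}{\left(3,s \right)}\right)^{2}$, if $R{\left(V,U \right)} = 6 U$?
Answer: $10000$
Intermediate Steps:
$s = - \frac{17}{4}$ ($s = -4 + \frac{1}{0 - 4} = -4 + \frac{1}{-4} = -4 - \frac{1}{4} = - \frac{17}{4} \approx -4.25$)
$a{\left(W,E \right)} = -10$ ($a{\left(W,E \right)} = \left(2 \left(-2\right) - 4\right) - 2 = \left(-4 - 4\right) - 2 = -8 - 2 = -10$)
$\left(a^{2}{\left(3,s \right)}\right)^{2} = \left(\left(-10\right)^{2}\right)^{2} = 100^{2} = 10000$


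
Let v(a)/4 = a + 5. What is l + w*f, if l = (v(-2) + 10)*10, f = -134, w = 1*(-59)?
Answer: 8126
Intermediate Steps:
w = -59
v(a) = 20 + 4*a (v(a) = 4*(a + 5) = 4*(5 + a) = 20 + 4*a)
l = 220 (l = ((20 + 4*(-2)) + 10)*10 = ((20 - 8) + 10)*10 = (12 + 10)*10 = 22*10 = 220)
l + w*f = 220 - 59*(-134) = 220 + 7906 = 8126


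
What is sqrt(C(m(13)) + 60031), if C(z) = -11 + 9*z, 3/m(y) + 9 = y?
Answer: sqrt(240107)/2 ≈ 245.00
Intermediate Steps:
m(y) = 3/(-9 + y)
sqrt(C(m(13)) + 60031) = sqrt((-11 + 9*(3/(-9 + 13))) + 60031) = sqrt((-11 + 9*(3/4)) + 60031) = sqrt((-11 + 27/4) + 60031) = sqrt(-17/4 + 60031) = sqrt(240107/4) = sqrt(240107)/2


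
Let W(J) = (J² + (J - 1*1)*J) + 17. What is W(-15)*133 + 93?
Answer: 64199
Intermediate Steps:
W(J) = 17 + J² + J*(-1 + J) (W(J) = (J² + (J - 1)*J) + 17 = (J² + (-1 + J)*J) + 17 = (J² + J*(-1 + J)) + 17 = 17 + J² + J*(-1 + J))
W(-15)*133 + 93 = (17 - 1*(-15) + 2*(-15)²)*133 + 93 = (17 + 15 + 2*225)*133 + 93 = (17 + 15 + 450)*133 + 93 = 482*133 + 93 = 64106 + 93 = 64199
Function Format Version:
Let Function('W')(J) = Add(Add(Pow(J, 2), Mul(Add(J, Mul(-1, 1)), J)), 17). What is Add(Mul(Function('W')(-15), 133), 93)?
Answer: 64199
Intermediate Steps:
Function('W')(J) = Add(17, Pow(J, 2), Mul(J, Add(-1, J))) (Function('W')(J) = Add(Add(Pow(J, 2), Mul(Add(J, -1), J)), 17) = Add(Add(Pow(J, 2), Mul(Add(-1, J), J)), 17) = Add(Add(Pow(J, 2), Mul(J, Add(-1, J))), 17) = Add(17, Pow(J, 2), Mul(J, Add(-1, J))))
Add(Mul(Function('W')(-15), 133), 93) = Add(Mul(Add(17, Mul(-1, -15), Mul(2, Pow(-15, 2))), 133), 93) = Add(Mul(Add(17, 15, Mul(2, 225)), 133), 93) = Add(Mul(Add(17, 15, 450), 133), 93) = Add(Mul(482, 133), 93) = Add(64106, 93) = 64199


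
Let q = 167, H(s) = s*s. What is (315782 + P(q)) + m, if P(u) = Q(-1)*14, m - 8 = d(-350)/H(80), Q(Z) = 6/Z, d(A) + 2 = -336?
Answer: 1010259031/3200 ≈ 3.1571e+5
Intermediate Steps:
d(A) = -338 (d(A) = -2 - 336 = -338)
H(s) = s²
m = 25431/3200 (m = 8 - 338/(80²) = 8 - 338/6400 = 8 - 338*1/6400 = 8 - 169/3200 = 25431/3200 ≈ 7.9472)
P(u) = -84 (P(u) = (6/(-1))*14 = (6*(-1))*14 = -6*14 = -84)
(315782 + P(q)) + m = (315782 - 84) + 25431/3200 = 315698 + 25431/3200 = 1010259031/3200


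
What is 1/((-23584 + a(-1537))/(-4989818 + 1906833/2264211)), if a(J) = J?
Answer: 3765999632255/18959748177 ≈ 198.63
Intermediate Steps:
1/((-23584 + a(-1537))/(-4989818 + 1906833/2264211)) = 1/((-23584 - 1537)/(-4989818 + 1906833/2264211)) = 1/(-25121/(-4989818 + 1906833*(1/2264211))) = 1/(-25121/(-4989818 + 635611/754737)) = 1/(-25121/(-3765999632255/754737)) = 1/(-25121*(-754737/3765999632255)) = 1/(18959748177/3765999632255) = 3765999632255/18959748177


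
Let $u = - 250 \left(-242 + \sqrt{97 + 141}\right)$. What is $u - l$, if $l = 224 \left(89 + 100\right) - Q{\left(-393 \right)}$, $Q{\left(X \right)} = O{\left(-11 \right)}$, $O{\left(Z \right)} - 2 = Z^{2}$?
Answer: $18287 - 250 \sqrt{238} \approx 14430.0$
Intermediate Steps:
$O{\left(Z \right)} = 2 + Z^{2}$
$Q{\left(X \right)} = 123$ ($Q{\left(X \right)} = 2 + \left(-11\right)^{2} = 2 + 121 = 123$)
$l = 42213$ ($l = 224 \left(89 + 100\right) - 123 = 224 \cdot 189 - 123 = 42336 - 123 = 42213$)
$u = 60500 - 250 \sqrt{238}$ ($u = - 250 \left(-242 + \sqrt{238}\right) = 60500 - 250 \sqrt{238} \approx 56643.0$)
$u - l = \left(60500 - 250 \sqrt{238}\right) - 42213 = 18287 - 250 \sqrt{238}$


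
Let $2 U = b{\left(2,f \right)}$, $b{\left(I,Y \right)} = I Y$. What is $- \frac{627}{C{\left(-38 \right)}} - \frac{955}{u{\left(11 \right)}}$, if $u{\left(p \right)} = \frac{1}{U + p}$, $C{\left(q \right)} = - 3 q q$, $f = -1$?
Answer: $- \frac{725789}{76} \approx -9549.9$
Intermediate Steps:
$U = -1$ ($U = \frac{2 \left(-1\right)}{2} = \frac{1}{2} \left(-2\right) = -1$)
$C{\left(q \right)} = - 3 q^{2}$
$u{\left(p \right)} = \frac{1}{-1 + p}$
$- \frac{627}{C{\left(-38 \right)}} - \frac{955}{u{\left(11 \right)}} = - \frac{627}{\left(-3\right) \left(-38\right)^{2}} - \frac{955}{\frac{1}{-1 + 11}} = - \frac{627}{\left(-3\right) 1444} - \frac{955}{\frac{1}{10}} = - \frac{627}{-4332} - 955 \frac{1}{\frac{1}{10}} = \left(-627\right) \left(- \frac{1}{4332}\right) - 9550 = \frac{11}{76} - 9550 = - \frac{725789}{76}$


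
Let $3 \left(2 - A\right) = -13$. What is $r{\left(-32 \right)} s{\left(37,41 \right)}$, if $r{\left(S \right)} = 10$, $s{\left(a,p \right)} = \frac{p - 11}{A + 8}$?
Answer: $\frac{900}{43} \approx 20.93$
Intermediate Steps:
$A = \frac{19}{3}$ ($A = 2 - - \frac{13}{3} = 2 + \frac{13}{3} = \frac{19}{3} \approx 6.3333$)
$s{\left(a,p \right)} = - \frac{33}{43} + \frac{3 p}{43}$ ($s{\left(a,p \right)} = \frac{p - 11}{\frac{19}{3} + 8} = \frac{-11 + p}{\frac{43}{3}} = \left(-11 + p\right) \frac{3}{43} = - \frac{33}{43} + \frac{3 p}{43}$)
$r{\left(-32 \right)} s{\left(37,41 \right)} = 10 \left(- \frac{33}{43} + \frac{3}{43} \cdot 41\right) = 10 \left(- \frac{33}{43} + \frac{123}{43}\right) = 10 \cdot \frac{90}{43} = \frac{900}{43}$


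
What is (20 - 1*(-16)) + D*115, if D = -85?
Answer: -9739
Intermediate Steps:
(20 - 1*(-16)) + D*115 = (20 - 1*(-16)) - 85*115 = (20 + 16) - 9775 = 36 - 9775 = -9739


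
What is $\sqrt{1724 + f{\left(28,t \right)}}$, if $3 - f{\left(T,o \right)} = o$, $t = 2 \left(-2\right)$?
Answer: $\sqrt{1731} \approx 41.605$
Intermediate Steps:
$t = -4$
$f{\left(T,o \right)} = 3 - o$
$\sqrt{1724 + f{\left(28,t \right)}} = \sqrt{1724 + \left(3 - -4\right)} = \sqrt{1724 + \left(3 + 4\right)} = \sqrt{1724 + 7} = \sqrt{1731}$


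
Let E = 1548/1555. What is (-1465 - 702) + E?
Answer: -3368137/1555 ≈ -2166.0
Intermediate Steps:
E = 1548/1555 (E = 1548*(1/1555) = 1548/1555 ≈ 0.99550)
(-1465 - 702) + E = (-1465 - 702) + 1548/1555 = -2167 + 1548/1555 = -3368137/1555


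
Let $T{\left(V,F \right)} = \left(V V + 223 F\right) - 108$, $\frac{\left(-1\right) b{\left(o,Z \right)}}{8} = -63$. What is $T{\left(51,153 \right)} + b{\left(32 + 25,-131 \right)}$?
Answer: $37116$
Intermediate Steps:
$b{\left(o,Z \right)} = 504$ ($b{\left(o,Z \right)} = \left(-8\right) \left(-63\right) = 504$)
$T{\left(V,F \right)} = -108 + V^{2} + 223 F$ ($T{\left(V,F \right)} = \left(V^{2} + 223 F\right) - 108 = -108 + V^{2} + 223 F$)
$T{\left(51,153 \right)} + b{\left(32 + 25,-131 \right)} = \left(-108 + 51^{2} + 223 \cdot 153\right) + 504 = \left(-108 + 2601 + 34119\right) + 504 = 36612 + 504 = 37116$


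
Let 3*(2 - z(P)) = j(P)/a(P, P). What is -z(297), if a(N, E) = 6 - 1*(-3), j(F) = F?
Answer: 9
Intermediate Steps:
a(N, E) = 9 (a(N, E) = 6 + 3 = 9)
z(P) = 2 - P/27 (z(P) = 2 - P/(3*9) = 2 - P/27)
-z(297) = -(2 - 1/27*297) = -(2 - 11) = -1*(-9) = 9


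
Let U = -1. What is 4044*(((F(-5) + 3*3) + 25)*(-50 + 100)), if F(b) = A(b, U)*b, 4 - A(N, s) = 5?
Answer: 7885800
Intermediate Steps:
A(N, s) = -1 (A(N, s) = 4 - 1*5 = 4 - 5 = -1)
F(b) = -b
4044*(((F(-5) + 3*3) + 25)*(-50 + 100)) = 4044*(((-1*(-5) + 3*3) + 25)*(-50 + 100)) = 4044*(((5 + 9) + 25)*50) = 4044*((14 + 25)*50) = 4044*(39*50) = 4044*1950 = 7885800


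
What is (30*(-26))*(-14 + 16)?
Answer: -1560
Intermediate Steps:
(30*(-26))*(-14 + 16) = -780*2 = -1560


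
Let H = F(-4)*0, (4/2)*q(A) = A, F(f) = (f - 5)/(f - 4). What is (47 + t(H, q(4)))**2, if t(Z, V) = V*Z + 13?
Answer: 3600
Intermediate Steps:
F(f) = (-5 + f)/(-4 + f)
q(A) = A/2
H = 0 (H = ((-5 - 4)/(-4 - 4))*0 = (-9/(-8))*0 = -1/8*(-9)*0 = (9/8)*0 = 0)
t(Z, V) = 13 + V*Z
(47 + t(H, q(4)))**2 = (47 + (13 + ((1/2)*4)*0))**2 = (47 + (13 + 2*0))**2 = (47 + (13 + 0))**2 = (47 + 13)**2 = 60**2 = 3600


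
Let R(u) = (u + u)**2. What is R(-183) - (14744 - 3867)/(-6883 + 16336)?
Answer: 1266275191/9453 ≈ 1.3395e+5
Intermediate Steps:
R(u) = 4*u**2 (R(u) = (2*u)**2 = 4*u**2)
R(-183) - (14744 - 3867)/(-6883 + 16336) = 4*(-183)**2 - (14744 - 3867)/(-6883 + 16336) = 4*33489 - 10877/9453 = 133956 - 10877/9453 = 1266275191/9453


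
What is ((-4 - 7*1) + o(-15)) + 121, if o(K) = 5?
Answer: 115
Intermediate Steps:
((-4 - 7*1) + o(-15)) + 121 = ((-4 - 7*1) + 5) + 121 = ((-4 - 7) + 5) + 121 = (-11 + 5) + 121 = -6 + 121 = 115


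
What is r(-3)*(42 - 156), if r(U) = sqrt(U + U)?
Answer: -114*I*sqrt(6) ≈ -279.24*I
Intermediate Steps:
r(U) = sqrt(2)*sqrt(U) (r(U) = sqrt(2*U) = sqrt(2)*sqrt(U))
r(-3)*(42 - 156) = (sqrt(2)*sqrt(-3))*(42 - 156) = (sqrt(2)*(I*sqrt(3)))*(-114) = (I*sqrt(6))*(-114) = -114*I*sqrt(6)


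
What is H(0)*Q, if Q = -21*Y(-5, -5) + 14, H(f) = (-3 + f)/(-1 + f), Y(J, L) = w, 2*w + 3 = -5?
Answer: 294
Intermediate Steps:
w = -4 (w = -3/2 + (½)*(-5) = -3/2 - 5/2 = -4)
Y(J, L) = -4
H(f) = (-3 + f)/(-1 + f)
Q = 98 (Q = -21*(-4) + 14 = 84 + 14 = 98)
H(0)*Q = ((-3 + 0)/(-1 + 0))*98 = (-3/(-1))*98 = -1*(-3)*98 = 3*98 = 294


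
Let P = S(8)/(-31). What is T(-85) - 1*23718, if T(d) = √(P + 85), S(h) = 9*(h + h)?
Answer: -23718 + √77221/31 ≈ -23709.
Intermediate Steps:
S(h) = 18*h (S(h) = 9*(2*h) = 18*h)
P = -144/31 (P = (18*8)/(-31) = 144*(-1/31) = -144/31 ≈ -4.6452)
T(d) = √77221/31 (T(d) = √(-144/31 + 85) = √(2491/31) = √77221/31)
T(-85) - 1*23718 = √77221/31 - 1*23718 = √77221/31 - 23718 = -23718 + √77221/31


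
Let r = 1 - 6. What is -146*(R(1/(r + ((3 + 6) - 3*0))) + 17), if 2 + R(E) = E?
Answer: -4453/2 ≈ -2226.5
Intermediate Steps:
r = -5
R(E) = -2 + E
-146*(R(1/(r + ((3 + 6) - 3*0))) + 17) = -146*((-2 + 1/(-5 + ((3 + 6) - 3*0))) + 17) = -146*((-2 + 1/(-5 + (9 + 0))) + 17) = -146*((-2 + 1/(-5 + 9)) + 17) = -146*((-2 + 1/4) + 17) = -146*(-7/4 + 17) = -146*61/4 = -4453/2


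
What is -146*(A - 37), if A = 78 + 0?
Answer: -5986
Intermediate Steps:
A = 78
-146*(A - 37) = -146*(78 - 37) = -146*41 = -5986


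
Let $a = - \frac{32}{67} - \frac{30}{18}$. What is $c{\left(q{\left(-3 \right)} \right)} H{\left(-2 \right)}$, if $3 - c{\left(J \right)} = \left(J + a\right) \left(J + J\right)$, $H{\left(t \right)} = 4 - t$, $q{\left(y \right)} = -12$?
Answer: $- \frac{135258}{67} \approx -2018.8$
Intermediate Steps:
$a = - \frac{431}{201}$ ($a = \left(-32\right) \frac{1}{67} - \frac{5}{3} = - \frac{32}{67} - \frac{5}{3} = - \frac{431}{201} \approx -2.1443$)
$c{\left(J \right)} = 3 - 2 J \left(- \frac{431}{201} + J\right)$ ($c{\left(J \right)} = 3 - \left(J - \frac{431}{201}\right) \left(J + J\right) = 3 - \left(- \frac{431}{201} + J\right) 2 J = 3 - 2 J \left(- \frac{431}{201} + J\right)$)
$c{\left(q{\left(-3 \right)} \right)} H{\left(-2 \right)} = \left(3 - 2 \left(-12\right)^{2} + \frac{862}{201} \left(-12\right)\right) \left(4 - -2\right) = \left(3 - 288 - \frac{3448}{67}\right) \left(4 + 2\right) = \left(3 - 288 - \frac{3448}{67}\right) 6 = \left(- \frac{22543}{67}\right) 6 = - \frac{135258}{67}$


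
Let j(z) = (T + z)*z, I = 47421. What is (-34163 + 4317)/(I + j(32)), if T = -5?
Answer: -29846/48285 ≈ -0.61812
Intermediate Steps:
j(z) = z*(-5 + z) (j(z) = (-5 + z)*z = z*(-5 + z))
(-34163 + 4317)/(I + j(32)) = (-34163 + 4317)/(47421 + 32*(-5 + 32)) = -29846/(47421 + 32*27) = -29846/(47421 + 864) = -29846/48285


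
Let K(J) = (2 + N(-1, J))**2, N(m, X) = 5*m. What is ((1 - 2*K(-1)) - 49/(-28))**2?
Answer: 3721/16 ≈ 232.56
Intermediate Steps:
K(J) = 9 (K(J) = (2 + 5*(-1))**2 = (2 - 5)**2 = (-3)**2 = 9)
((1 - 2*K(-1)) - 49/(-28))**2 = ((1 - 2*9) - 49/(-28))**2 = ((1 - 18) - 49*(-1/28))**2 = (-17 + 7/4)**2 = (-61/4)**2 = 3721/16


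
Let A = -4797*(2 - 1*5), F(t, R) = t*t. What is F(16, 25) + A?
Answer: 14647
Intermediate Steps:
F(t, R) = t²
A = 14391 (A = -4797*(2 - 5) = -4797*(-3) = 14391)
F(16, 25) + A = 16² + 14391 = 256 + 14391 = 14647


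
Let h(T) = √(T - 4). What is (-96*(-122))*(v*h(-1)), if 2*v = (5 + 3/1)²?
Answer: 374784*I*√5 ≈ 8.3804e+5*I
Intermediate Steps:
h(T) = √(-4 + T)
v = 32 (v = (5 + 3/1)²/2 = (5 + 3*1)²/2 = (5 + 3)²/2 = (½)*8² = (½)*64 = 32)
(-96*(-122))*(v*h(-1)) = (-96*(-122))*(32*√(-4 - 1)) = 11712*(32*√(-5)) = 11712*(32*(I*√5)) = 11712*(32*I*√5) = 374784*I*√5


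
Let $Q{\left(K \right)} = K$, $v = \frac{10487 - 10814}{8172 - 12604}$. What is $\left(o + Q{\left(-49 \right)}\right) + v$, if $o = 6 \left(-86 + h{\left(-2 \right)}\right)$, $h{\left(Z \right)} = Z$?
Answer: $- \frac{2556937}{4432} \approx -576.93$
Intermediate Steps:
$v = \frac{327}{4432}$ ($v = - \frac{327}{-4432} = \left(-327\right) \left(- \frac{1}{4432}\right) = \frac{327}{4432} \approx 0.073782$)
$o = -528$ ($o = 6 \left(-86 - 2\right) = 6 \left(-88\right) = -528$)
$\left(o + Q{\left(-49 \right)}\right) + v = \left(-528 - 49\right) + \frac{327}{4432} = -577 + \frac{327}{4432} = - \frac{2556937}{4432}$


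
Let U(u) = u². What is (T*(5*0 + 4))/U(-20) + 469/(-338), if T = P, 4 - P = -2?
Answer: -5609/4225 ≈ -1.3276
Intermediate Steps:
P = 6 (P = 4 - 1*(-2) = 4 + 2 = 6)
T = 6
(T*(5*0 + 4))/U(-20) + 469/(-338) = (6*(5*0 + 4))/((-20)²) + 469/(-338) = (6*(0 + 4))/400 + 469*(-1/338) = (6*4)*(1/400) - 469/338 = 24*(1/400) - 469/338 = 3/50 - 469/338 = -5609/4225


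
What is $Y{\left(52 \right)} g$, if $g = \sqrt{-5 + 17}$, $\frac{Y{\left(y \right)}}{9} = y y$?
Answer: $48672 \sqrt{3} \approx 84302.0$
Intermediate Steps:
$Y{\left(y \right)} = 9 y^{2}$ ($Y{\left(y \right)} = 9 y y = 9 y^{2}$)
$g = 2 \sqrt{3}$ ($g = \sqrt{12} = 2 \sqrt{3} \approx 3.4641$)
$Y{\left(52 \right)} g = 9 \cdot 52^{2} \cdot 2 \sqrt{3} = 9 \cdot 2704 \cdot 2 \sqrt{3} = 24336 \cdot 2 \sqrt{3} = 48672 \sqrt{3}$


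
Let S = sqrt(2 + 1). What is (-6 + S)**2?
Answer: (6 - sqrt(3))**2 ≈ 18.215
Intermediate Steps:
S = sqrt(3) ≈ 1.7320
(-6 + S)**2 = (-6 + sqrt(3))**2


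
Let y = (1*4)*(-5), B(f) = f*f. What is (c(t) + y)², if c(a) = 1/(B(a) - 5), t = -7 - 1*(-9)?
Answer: 441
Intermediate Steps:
B(f) = f²
t = 2 (t = -7 + 9 = 2)
c(a) = 1/(-5 + a²) (c(a) = 1/(a² - 5) = 1/(-5 + a²))
y = -20 (y = 4*(-5) = -20)
(c(t) + y)² = (1/(-5 + 2²) - 20)² = (1/(-5 + 4) - 20)² = (1/(-1) - 20)² = (-1 - 20)² = (-21)² = 441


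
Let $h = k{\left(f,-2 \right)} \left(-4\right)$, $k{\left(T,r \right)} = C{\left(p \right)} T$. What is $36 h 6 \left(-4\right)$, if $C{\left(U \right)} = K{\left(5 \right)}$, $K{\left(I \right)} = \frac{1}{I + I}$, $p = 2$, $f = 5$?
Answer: $1728$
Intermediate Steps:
$K{\left(I \right)} = \frac{1}{2 I}$
$C{\left(U \right)} = \frac{1}{10}$ ($C{\left(U \right)} = \frac{1}{2 \cdot 5} = \frac{1}{2} \cdot \frac{1}{5} = \frac{1}{10}$)
$k{\left(T,r \right)} = \frac{T}{10}$
$h = -2$ ($h = \frac{1}{10} \cdot 5 \left(-4\right) = \frac{1}{2} \left(-4\right) = -2$)
$36 h 6 \left(-4\right) = 36 \left(-2\right) 6 \left(-4\right) = \left(-72\right) \left(-24\right) = 1728$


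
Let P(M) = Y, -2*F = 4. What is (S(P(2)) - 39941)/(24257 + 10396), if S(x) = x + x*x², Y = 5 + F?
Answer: -39911/34653 ≈ -1.1517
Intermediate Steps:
F = -2 (F = -½*4 = -2)
Y = 3 (Y = 5 - 2 = 3)
P(M) = 3
S(x) = x + x³
(S(P(2)) - 39941)/(24257 + 10396) = ((3 + 3³) - 39941)/(24257 + 10396) = ((3 + 27) - 39941)/34653 = (30 - 39941)*(1/34653) = -39911*1/34653 = -39911/34653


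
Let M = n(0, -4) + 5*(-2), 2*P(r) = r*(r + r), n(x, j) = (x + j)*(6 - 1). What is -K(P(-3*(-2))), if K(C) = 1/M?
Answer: 1/30 ≈ 0.033333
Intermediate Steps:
n(x, j) = 5*j + 5*x (n(x, j) = (j + x)*5 = 5*j + 5*x)
P(r) = r**2 (P(r) = (r*(r + r))/2 = (r*(2*r))/2 = (2*r**2)/2 = r**2)
M = -30 (M = (5*(-4) + 5*0) + 5*(-2) = (-20 + 0) - 10 = -20 - 10 = -30)
K(C) = -1/30 (K(C) = 1/(-30) = -1/30)
-K(P(-3*(-2))) = -1*(-1/30) = 1/30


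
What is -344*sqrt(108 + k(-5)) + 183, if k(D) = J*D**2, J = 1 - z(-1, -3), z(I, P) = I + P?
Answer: 183 - 344*sqrt(233) ≈ -5067.9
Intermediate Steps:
J = 5 (J = 1 - (-1 - 3) = 1 - 1*(-4) = 1 + 4 = 5)
k(D) = 5*D**2
-344*sqrt(108 + k(-5)) + 183 = -344*sqrt(108 + 5*(-5)**2) + 183 = -344*sqrt(108 + 5*25) + 183 = -344*sqrt(108 + 125) + 183 = -344*sqrt(233) + 183 = 183 - 344*sqrt(233)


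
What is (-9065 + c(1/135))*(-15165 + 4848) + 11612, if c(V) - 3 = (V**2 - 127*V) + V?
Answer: 568096909901/6075 ≈ 9.3514e+7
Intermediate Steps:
c(V) = 3 + V**2 - 126*V (c(V) = 3 + ((V**2 - 127*V) + V) = 3 + (V**2 - 126*V) = 3 + V**2 - 126*V)
(-9065 + c(1/135))*(-15165 + 4848) + 11612 = (-9065 + (3 + (1/135)**2 - 126/135))*(-15165 + 4848) + 11612 = (-9065 + (3 + (1/135)**2 - 126*1/135))*(-10317) + 11612 = (-9065 + (3 + 1/18225 - 14/15))*(-10317) + 11612 = (-9065 + 37666/18225)*(-10317) + 11612 = -165171959/18225*(-10317) + 11612 = 568026367001/6075 + 11612 = 568096909901/6075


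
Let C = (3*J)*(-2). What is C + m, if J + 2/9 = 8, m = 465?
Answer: 1255/3 ≈ 418.33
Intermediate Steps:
J = 70/9 (J = -2/9 + 8 = 70/9 ≈ 7.7778)
C = -140/3 (C = (3*(70/9))*(-2) = (70/3)*(-2) = -140/3 ≈ -46.667)
C + m = -140/3 + 465 = 1255/3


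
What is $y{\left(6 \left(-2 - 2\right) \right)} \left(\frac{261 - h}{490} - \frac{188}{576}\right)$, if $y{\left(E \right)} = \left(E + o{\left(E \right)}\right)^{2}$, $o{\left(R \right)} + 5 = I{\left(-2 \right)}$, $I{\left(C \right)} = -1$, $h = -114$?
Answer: $\frac{77425}{196} \approx 395.03$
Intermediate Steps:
$o{\left(R \right)} = -6$ ($o{\left(R \right)} = -5 - 1 = -6$)
$y{\left(E \right)} = \left(-6 + E\right)^{2}$ ($y{\left(E \right)} = \left(E - 6\right)^{2} = \left(-6 + E\right)^{2}$)
$y{\left(6 \left(-2 - 2\right) \right)} \left(\frac{261 - h}{490} - \frac{188}{576}\right) = \left(-6 + 6 \left(-2 - 2\right)\right)^{2} \left(\frac{261 - -114}{490} - \frac{188}{576}\right) = \left(-6 + 6 \left(-4\right)\right)^{2} \left(\left(261 + 114\right) \frac{1}{490} - \frac{47}{144}\right) = \left(-6 - 24\right)^{2} \left(375 \cdot \frac{1}{490} - \frac{47}{144}\right) = \left(-30\right)^{2} \left(\frac{75}{98} - \frac{47}{144}\right) = 900 \cdot \frac{3097}{7056} = \frac{77425}{196}$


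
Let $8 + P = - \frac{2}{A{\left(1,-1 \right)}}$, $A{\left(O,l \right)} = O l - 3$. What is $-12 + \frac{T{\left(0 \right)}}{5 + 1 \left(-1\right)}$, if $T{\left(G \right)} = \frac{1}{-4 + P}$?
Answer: $- \frac{553}{46} \approx -12.022$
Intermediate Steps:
$A{\left(O,l \right)} = -3 + O l$
$P = - \frac{15}{2}$ ($P = -8 - \frac{2}{-3 + 1 \left(-1\right)} = -8 - \frac{2}{-3 - 1} = -8 - \frac{2}{-4} = -8 - - \frac{1}{2} = -8 + \frac{1}{2} = - \frac{15}{2} \approx -7.5$)
$T{\left(G \right)} = - \frac{2}{23}$ ($T{\left(G \right)} = \frac{1}{-4 - \frac{15}{2}} = \frac{1}{- \frac{23}{2}} = - \frac{2}{23}$)
$-12 + \frac{T{\left(0 \right)}}{5 + 1 \left(-1\right)} = -12 - \frac{2}{23 \left(5 + 1 \left(-1\right)\right)} = -12 - \frac{2}{23 \left(5 - 1\right)} = -12 - \frac{2}{23 \cdot 4} = -12 - \frac{1}{46} = - \frac{553}{46}$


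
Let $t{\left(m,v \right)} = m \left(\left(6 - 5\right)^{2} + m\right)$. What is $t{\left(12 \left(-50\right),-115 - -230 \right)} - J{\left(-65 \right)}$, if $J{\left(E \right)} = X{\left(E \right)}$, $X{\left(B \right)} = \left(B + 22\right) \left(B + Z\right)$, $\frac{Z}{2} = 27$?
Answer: $358927$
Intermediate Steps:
$Z = 54$ ($Z = 2 \cdot 27 = 54$)
$X{\left(B \right)} = \left(22 + B\right) \left(54 + B\right)$ ($X{\left(B \right)} = \left(B + 22\right) \left(B + 54\right) = \left(22 + B\right) \left(54 + B\right)$)
$J{\left(E \right)} = 1188 + E^{2} + 76 E$
$t{\left(m,v \right)} = m \left(1 + m\right)$ ($t{\left(m,v \right)} = m \left(1^{2} + m\right) = m \left(1 + m\right)$)
$t{\left(12 \left(-50\right),-115 - -230 \right)} - J{\left(-65 \right)} = 12 \left(-50\right) \left(1 + 12 \left(-50\right)\right) - \left(1188 + \left(-65\right)^{2} + 76 \left(-65\right)\right) = - 600 \left(1 - 600\right) - \left(1188 + 4225 - 4940\right) = \left(-600\right) \left(-599\right) - 473 = 359400 - 473 = 358927$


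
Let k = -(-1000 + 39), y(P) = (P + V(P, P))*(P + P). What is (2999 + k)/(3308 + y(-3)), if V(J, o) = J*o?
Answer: 495/409 ≈ 1.2103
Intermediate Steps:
y(P) = 2*P*(P + P²) (y(P) = (P + P*P)*(P + P) = (P + P²)*(2*P) = 2*P*(P + P²))
k = 961 (k = -1*(-961) = 961)
(2999 + k)/(3308 + y(-3)) = (2999 + 961)/(3308 + 2*(-3)²*(1 - 3)) = 3960/(3308 + 2*9*(-2)) = 3960/(3308 - 36) = 3960/3272 = 3960*(1/3272) = 495/409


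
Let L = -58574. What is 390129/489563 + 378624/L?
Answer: -81254442633/14337831581 ≈ -5.6671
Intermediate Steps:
390129/489563 + 378624/L = 390129/489563 + 378624/(-58574) = 390129*(1/489563) + 378624*(-1/58574) = 390129/489563 - 189312/29287 = -81254442633/14337831581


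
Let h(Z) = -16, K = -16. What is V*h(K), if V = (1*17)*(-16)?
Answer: 4352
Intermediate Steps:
V = -272 (V = 17*(-16) = -272)
V*h(K) = -272*(-16) = 4352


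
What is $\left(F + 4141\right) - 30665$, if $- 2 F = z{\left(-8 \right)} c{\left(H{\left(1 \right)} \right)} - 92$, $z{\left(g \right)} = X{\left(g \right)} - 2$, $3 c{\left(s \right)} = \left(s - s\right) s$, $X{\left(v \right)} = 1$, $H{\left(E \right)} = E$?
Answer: $-26478$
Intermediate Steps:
$c{\left(s \right)} = 0$ ($c{\left(s \right)} = \frac{\left(s - s\right) s}{3} = \frac{0 s}{3} = \frac{1}{3} \cdot 0 = 0$)
$z{\left(g \right)} = -1$ ($z{\left(g \right)} = 1 - 2 = -1$)
$F = 46$ ($F = - \frac{\left(-1\right) 0 - 92}{2} = - \frac{0 - 92}{2} = \left(- \frac{1}{2}\right) \left(-92\right) = 46$)
$\left(F + 4141\right) - 30665 = \left(46 + 4141\right) - 30665 = 4187 - 30665 = -26478$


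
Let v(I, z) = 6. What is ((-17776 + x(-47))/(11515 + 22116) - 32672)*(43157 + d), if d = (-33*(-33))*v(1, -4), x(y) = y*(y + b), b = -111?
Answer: -54600589163962/33631 ≈ -1.6235e+9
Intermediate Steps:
x(y) = y*(-111 + y) (x(y) = y*(y - 111) = y*(-111 + y))
d = 6534 (d = -33*(-33)*6 = 1089*6 = 6534)
((-17776 + x(-47))/(11515 + 22116) - 32672)*(43157 + d) = ((-17776 - 47*(-111 - 47))/(11515 + 22116) - 32672)*(43157 + 6534) = ((-17776 - 47*(-158))/33631 - 32672)*49691 = ((-17776 + 7426)*(1/33631) - 32672)*49691 = (-10350*1/33631 - 32672)*49691 = (-10350/33631 - 32672)*49691 = -1098802382/33631*49691 = -54600589163962/33631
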